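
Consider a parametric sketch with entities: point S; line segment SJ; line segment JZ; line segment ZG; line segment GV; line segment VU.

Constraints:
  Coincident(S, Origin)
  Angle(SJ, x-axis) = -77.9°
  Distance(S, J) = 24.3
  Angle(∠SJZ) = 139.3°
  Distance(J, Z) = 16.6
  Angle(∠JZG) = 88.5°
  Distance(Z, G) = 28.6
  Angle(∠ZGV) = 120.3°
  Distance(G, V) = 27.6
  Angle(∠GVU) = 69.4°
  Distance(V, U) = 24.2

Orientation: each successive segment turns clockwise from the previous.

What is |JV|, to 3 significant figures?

42.7

S is at the origin; SJ runs at -77.9° with length 24.3, so J = (5.09, -23.8). ∠SJZ = 139.3° gives JZ at -119° from the x-axis; with |JZ| = 16.6, Z = (-2.85, -38.3). ∠JZG = 88.5° gives ZG at 150° from the x-axis; with |ZG| = 28.6, G = (-27.6, -24.0). ∠ZGV = 120.3° gives GV at 90.2° from the x-axis; with |GV| = 27.6, V = (-27.7, 3.61). Then |JV| = |V − J| = 42.7.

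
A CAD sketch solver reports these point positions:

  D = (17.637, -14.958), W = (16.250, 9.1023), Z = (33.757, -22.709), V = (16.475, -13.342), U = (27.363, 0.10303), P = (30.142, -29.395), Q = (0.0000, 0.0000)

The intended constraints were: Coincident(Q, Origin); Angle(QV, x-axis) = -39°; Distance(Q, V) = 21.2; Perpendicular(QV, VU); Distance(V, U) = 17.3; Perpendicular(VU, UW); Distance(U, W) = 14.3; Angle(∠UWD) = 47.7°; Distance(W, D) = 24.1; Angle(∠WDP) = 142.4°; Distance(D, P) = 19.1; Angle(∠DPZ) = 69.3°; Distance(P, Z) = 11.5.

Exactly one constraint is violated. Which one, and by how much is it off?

Distance(P, Z) = 11.5 — off by 3.90.

Q = (0.00, 0.00) ✓; QV at -39.00° ✓; |QV| = 21.20 ✓; ∠(QV, VU) = 90.00° ✓; |VU| = 17.30 ✓; ∠(VU, UW) = 90.00° ✓; |UW| = 14.30 ✓; ∠UWD = 47.70° ✓; |WD| = 24.10 ✓; ∠WDP = 142.4° ✓; |DP| = 19.10 ✓; ∠DPZ = 69.30° ✓; |PZ| = 7.601 ✗.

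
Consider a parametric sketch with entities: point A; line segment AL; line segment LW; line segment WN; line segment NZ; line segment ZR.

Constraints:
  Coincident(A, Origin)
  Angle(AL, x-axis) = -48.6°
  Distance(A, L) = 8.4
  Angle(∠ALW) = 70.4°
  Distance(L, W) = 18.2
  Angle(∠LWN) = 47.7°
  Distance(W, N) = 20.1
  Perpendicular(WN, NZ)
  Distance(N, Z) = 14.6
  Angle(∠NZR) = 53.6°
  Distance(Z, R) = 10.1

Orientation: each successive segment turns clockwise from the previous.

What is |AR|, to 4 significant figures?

4.946

A is at the origin; AL runs at -48.6° with length 8.4, so L = (5.555, -6.301). ∠ALW = 70.4° gives LW at -158.2° from the x-axis; with |LW| = 18.2, W = (-11.34, -13.06). ∠LWN = 47.7° gives WN at 69.50° from the x-axis; with |WN| = 20.1, N = (-4.304, 5.767). WN is perpendicular to NZ, so NZ runs at -20.50°; with |NZ| = 14.6, Z = (9.371, 0.6543). ∠NZR = 53.6° gives ZR at -146.9° from the x-axis; with |ZR| = 10.1, R = (0.9102, -4.861). Then |AR| = |R − A| = 4.946.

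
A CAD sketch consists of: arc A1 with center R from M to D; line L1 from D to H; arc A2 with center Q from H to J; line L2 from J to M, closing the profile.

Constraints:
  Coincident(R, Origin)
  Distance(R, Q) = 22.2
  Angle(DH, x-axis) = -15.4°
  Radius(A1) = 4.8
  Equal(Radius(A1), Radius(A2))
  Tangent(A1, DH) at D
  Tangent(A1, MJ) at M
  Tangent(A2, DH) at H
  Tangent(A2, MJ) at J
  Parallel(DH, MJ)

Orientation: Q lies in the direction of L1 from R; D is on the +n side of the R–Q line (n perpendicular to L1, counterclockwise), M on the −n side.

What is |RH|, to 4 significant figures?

22.71

The slot axis is L1's direction at -15.4°, so u = (cos -15.4°, sin -15.4°) = (0.9641, -0.2656) and n = (−sin -15.4°, cos -15.4°) = (0.2656, 0.9641). R is at the origin and Q lies 22.2 along u from R, so Q = 22.2·u = (21.40, -5.895). Tangency of A1 to both parallel lines with radius 4.8 puts D and M at R ± 4.8·n: D = (1.275, 4.628), M = (-1.275, -4.628). Equal radii place H and J the same way about Q: H = Q + 4.8·n = (22.68, -1.268), J = Q − 4.8·n = (20.13, -10.52). Then |RH| = |H − R| = 22.71.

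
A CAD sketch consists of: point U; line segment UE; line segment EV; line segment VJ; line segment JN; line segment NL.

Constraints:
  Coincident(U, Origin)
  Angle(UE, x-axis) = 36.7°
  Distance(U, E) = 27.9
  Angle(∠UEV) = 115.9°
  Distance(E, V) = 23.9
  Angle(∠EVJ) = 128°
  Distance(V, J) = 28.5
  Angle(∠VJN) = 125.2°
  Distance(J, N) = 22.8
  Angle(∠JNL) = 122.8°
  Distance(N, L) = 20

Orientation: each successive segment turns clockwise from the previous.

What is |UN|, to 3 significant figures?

50.8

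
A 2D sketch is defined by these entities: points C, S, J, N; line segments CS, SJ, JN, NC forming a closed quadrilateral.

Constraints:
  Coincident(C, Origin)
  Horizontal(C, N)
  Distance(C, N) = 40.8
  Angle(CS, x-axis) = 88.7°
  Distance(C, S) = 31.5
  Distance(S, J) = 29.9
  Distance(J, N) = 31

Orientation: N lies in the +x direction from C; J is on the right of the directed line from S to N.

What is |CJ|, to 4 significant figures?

10.41

C is at the origin; C and N share the same y with |CN| = 40.8 and N in +x, so N = (40.8, 0). CS runs at 88.7° with |CS| = 31.5, so S = (0.7147, 31.49). J is determined by |SJ| = 29.9 and |JN| = 31.0 together: it lies at the intersection of circle(S, 29.9) and circle(N, 31.0). With |SN| = 50.98, the foot of the radical line on SN is 24.83 from S and the perpendicular offset is √(29.9² − 24.83²) = 16.66. Taking the right-of-SN solution: J = (9.951, 3.054).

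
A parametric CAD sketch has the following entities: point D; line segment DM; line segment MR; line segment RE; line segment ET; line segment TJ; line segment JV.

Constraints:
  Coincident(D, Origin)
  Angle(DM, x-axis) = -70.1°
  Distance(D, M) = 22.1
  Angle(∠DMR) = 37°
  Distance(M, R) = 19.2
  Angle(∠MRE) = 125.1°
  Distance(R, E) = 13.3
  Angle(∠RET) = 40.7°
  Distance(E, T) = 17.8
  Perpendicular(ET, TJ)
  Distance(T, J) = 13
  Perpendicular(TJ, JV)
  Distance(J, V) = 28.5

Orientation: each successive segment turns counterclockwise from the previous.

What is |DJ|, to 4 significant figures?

19.99

D is at the origin; DM runs at -70.1° with length 22.1, so M = (7.522, -20.78). ∠DMR = 37.0° gives MR at 72.90° from the x-axis; with |MR| = 19.2, R = (13.17, -2.429). ∠MRE = 125.1° gives RE at 127.8° from the x-axis; with |RE| = 13.3, E = (5.016, 8.080). ∠RET = 40.7° gives ET at -92.90° from the x-axis; with |ET| = 17.8, T = (4.116, -9.697). The perpendicularity gives TJ at right angles to ET, so TJ runs at -2.900°; with |TJ| = 13.0, J = (17.10, -10.35). Then |DJ| = |J − D| = 19.99.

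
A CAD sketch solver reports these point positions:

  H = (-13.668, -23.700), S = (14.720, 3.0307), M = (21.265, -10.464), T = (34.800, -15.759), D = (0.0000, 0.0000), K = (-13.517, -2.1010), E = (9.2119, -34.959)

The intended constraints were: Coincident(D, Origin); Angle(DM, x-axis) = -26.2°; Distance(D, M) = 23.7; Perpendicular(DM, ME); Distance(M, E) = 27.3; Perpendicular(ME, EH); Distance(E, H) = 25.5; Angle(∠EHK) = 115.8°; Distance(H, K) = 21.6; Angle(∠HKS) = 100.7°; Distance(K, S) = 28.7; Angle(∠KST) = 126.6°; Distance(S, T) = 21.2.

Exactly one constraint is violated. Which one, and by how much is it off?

Distance(S, T) = 21.2 — off by 6.30.

D = (0.00, 0.00) ✓; DM at -26.20° ✓; |DM| = 23.70 ✓; ∠(DM, ME) = 90.00° ✓; |ME| = 27.30 ✓; ∠(ME, EH) = 90.00° ✓; |EH| = 25.50 ✓; ∠EHK = 115.8° ✓; |HK| = 21.60 ✓; ∠HKS = 100.7° ✓; |KS| = 28.70 ✓; ∠KST = 126.6° ✓; |ST| = 27.50 ✗.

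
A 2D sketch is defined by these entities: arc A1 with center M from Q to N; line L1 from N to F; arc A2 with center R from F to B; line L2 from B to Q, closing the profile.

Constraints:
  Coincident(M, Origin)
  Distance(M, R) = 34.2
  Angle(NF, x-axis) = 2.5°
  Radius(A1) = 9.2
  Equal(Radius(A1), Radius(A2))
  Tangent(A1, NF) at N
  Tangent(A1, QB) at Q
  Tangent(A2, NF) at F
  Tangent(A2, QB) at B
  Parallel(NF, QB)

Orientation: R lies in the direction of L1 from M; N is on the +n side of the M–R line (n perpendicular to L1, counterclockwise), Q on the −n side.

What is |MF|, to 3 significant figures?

35.4

The slot axis is L1's direction at 2.5°, so u = (cos 2.5°, sin 2.5°) = (0.999, 0.0436) and n = (−sin 2.5°, cos 2.5°) = (-0.0436, 0.999). M is at the origin and R lies 34.2 along u from M, so R = 34.2·u = (34.2, 1.49). Tangency of A1 to both parallel lines with radius 9.2 puts N and Q at M ± 9.2·n: N = (-0.401, 9.19), Q = (0.401, -9.19). Equal radii place F and B the same way about R: F = R + 9.2·n = (33.8, 10.7), B = R − 9.2·n = (34.6, -7.70). Then |MF| = |F − M| = 35.4.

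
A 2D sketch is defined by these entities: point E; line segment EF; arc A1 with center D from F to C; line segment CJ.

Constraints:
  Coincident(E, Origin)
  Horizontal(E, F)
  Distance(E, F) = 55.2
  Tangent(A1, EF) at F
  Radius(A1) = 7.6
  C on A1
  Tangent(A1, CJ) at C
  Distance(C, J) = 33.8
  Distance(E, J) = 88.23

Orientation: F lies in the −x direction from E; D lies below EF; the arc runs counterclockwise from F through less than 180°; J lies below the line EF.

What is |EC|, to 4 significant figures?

60.73

Checks: E = (0.00, 0.00) ✓; |DC| = 7.600 ✓; ∠(DC, CJ) = 90.00° ✓; |CJ| = 33.80 ✓; |EJ| = 88.23 ✓.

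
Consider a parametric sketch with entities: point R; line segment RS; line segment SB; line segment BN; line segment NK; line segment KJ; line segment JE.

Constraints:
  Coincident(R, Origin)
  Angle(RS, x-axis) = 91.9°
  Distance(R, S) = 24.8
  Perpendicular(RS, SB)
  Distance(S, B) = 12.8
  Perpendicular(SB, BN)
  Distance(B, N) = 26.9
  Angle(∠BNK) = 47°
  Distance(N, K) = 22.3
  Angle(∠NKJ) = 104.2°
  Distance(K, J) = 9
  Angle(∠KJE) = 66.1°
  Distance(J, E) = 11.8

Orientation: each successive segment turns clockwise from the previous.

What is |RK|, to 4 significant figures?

13.57

R is at the origin; RS runs at 91.9° with length 24.8, so S = (-0.8222, 24.79). RS is perpendicular to SB, so SB runs at 1.900°; with |SB| = 12.8, B = (11.97, 25.21). The perpendicularity gives BN at right angles to SB, so BN runs at -88.10°; with |BN| = 26.9, N = (12.86, -1.674). ∠BNK = 47.0° gives NK at 138.9° from the x-axis; with |NK| = 22.3, K = (-3.942, 12.99). Then |RK| = |K − R| = 13.57.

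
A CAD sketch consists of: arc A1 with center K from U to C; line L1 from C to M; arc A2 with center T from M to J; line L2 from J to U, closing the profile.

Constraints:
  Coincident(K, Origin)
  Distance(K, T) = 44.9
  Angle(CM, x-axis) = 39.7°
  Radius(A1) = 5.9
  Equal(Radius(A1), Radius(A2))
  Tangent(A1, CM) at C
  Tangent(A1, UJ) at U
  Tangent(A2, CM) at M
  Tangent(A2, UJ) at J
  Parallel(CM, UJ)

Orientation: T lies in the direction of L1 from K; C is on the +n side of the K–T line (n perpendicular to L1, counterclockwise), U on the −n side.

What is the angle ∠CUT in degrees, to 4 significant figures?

82.51°

The slot axis is L1's direction at 39.7°, so u = (cos 39.7°, sin 39.7°) = (0.7694, 0.6388) and n = (−sin 39.7°, cos 39.7°) = (-0.6388, 0.7694). K is at the origin and T lies 44.9 along u from K, so T = 44.9·u = (34.55, 28.68). Tangency of A1 to both parallel lines with radius 5.9 puts C and U at K ± 5.9·n: C = (-3.769, 4.539), U = (3.769, -4.539). Then cos ∠CUT = UC·UT / (|UC||UT|), giving 82.51°.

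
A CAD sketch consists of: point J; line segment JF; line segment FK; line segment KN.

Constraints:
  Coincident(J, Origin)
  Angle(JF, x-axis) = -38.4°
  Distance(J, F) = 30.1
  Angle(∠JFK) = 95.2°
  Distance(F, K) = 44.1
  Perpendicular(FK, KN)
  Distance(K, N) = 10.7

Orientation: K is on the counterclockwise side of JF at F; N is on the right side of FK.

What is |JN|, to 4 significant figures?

62.03

J is at the origin; JF runs at -38.4° with length 30.1, so F = 30.1·(cos -38.4°, sin -38.4°) = (23.59, -18.70). ∠JFK = 95.2°, so FK runs at -38.4° + (180° − 95.2°) = 46.40° from the x-axis; with |FK| = 44.1, K = F + 44.1·(cos 46.40°, sin 46.40°) = (54.00, 13.24). The perpendicularity gives KN at right angles to FK; with |KN| = 10.7 on the right of FK, N = K + 10.7·(0.7242, -0.6896) = (61.75, 5.861). Then |JN| = |N − J| = 62.03.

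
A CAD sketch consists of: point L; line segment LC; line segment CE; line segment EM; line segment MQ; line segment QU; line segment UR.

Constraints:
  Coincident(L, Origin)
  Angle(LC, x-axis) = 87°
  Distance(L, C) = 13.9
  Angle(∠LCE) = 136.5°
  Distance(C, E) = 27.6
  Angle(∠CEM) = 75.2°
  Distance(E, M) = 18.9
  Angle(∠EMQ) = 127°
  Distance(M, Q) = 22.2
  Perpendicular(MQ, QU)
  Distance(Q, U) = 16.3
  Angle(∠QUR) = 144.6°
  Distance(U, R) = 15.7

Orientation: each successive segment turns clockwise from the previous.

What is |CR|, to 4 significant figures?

3.733

L is at the origin; LC runs at 87.0° with length 13.9, so C = (0.7275, 13.88). ∠LCE = 136.5° gives CE at 43.50° from the x-axis; with |CE| = 27.6, E = (20.75, 32.88). ∠CEM = 75.2° gives EM at -61.30° from the x-axis; with |EM| = 18.9, M = (29.82, 16.30). ∠EMQ = 127.0° gives MQ at -114.3° from the x-axis; with |MQ| = 22.2, Q = (20.69, -3.932). MQ ⟂ QU, so QU runs at 155.7°; with |QU| = 16.3, U = (5.833, 2.776). ∠QUR = 144.6° gives UR at 120.3° from the x-axis; with |UR| = 15.7, R = (-2.089, 16.33). Then |CR| = |R − C| = 3.733.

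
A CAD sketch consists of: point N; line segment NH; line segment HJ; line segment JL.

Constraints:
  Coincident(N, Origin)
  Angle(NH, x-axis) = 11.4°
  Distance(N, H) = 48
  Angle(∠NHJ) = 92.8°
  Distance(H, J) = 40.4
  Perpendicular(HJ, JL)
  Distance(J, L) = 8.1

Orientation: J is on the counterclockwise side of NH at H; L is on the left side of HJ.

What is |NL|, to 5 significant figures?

58.434

N is at the origin; NH runs at 11.4° with length 48.0, so H = 48.0·(cos 11.4°, sin 11.4°) = (47.053, 9.4876). ∠NHJ = 92.8°, so HJ runs at 11.4° + (180° − 92.8°) = 98.600° from the x-axis; with |HJ| = 40.4, J = H + 40.4·(cos 98.600°, sin 98.600°) = (41.012, 49.433). HJ is perpendicular to JL; with |JL| = 8.1 on the left of HJ, L = J + 8.1·(-0.98876, -0.14954) = (33.003, 48.222). Then |NL| = |L − N| = 58.434.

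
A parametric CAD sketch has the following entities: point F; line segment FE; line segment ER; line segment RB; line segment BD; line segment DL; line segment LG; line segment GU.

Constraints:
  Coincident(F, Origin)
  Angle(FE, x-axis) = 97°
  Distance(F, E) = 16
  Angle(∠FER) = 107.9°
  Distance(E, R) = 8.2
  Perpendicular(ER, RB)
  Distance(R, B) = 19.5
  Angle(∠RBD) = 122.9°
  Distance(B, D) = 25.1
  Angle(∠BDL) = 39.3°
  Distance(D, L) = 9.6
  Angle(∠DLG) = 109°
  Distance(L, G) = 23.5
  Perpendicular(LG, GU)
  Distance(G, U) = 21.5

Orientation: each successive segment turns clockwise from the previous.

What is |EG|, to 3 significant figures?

27.1

F is at the origin; FE runs at 97.0° with length 16.0, so E = (-1.95, 15.9). ∠FER = 107.9° gives ER at 24.9° from the x-axis; with |ER| = 8.2, R = (5.49, 19.3). ER is perpendicular to RB, so RB runs at -65.1°; with |RB| = 19.5, B = (13.7, 1.65). ∠RBD = 122.9° gives BD at -122° from the x-axis; with |BD| = 25.1, D = (0.323, -19.6). ∠BDL = 39.3° gives DL at 97.1° from the x-axis; with |DL| = 9.6, L = (-0.864, -10.1). ∠DLG = 109.0° gives LG at 26.1° from the x-axis; with |LG| = 23.5, G = (20.2, 0.271). Then |EG| = |G − E| = 27.1.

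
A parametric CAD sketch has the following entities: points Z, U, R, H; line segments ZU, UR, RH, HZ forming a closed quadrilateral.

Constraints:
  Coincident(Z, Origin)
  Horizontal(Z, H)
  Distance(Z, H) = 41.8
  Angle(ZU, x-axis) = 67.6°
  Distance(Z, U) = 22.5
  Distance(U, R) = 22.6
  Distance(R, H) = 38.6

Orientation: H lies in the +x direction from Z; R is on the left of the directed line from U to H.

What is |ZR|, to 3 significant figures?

43.8

Checks: |UR| = 22.60 ✓; |RH| = 38.60 ✓.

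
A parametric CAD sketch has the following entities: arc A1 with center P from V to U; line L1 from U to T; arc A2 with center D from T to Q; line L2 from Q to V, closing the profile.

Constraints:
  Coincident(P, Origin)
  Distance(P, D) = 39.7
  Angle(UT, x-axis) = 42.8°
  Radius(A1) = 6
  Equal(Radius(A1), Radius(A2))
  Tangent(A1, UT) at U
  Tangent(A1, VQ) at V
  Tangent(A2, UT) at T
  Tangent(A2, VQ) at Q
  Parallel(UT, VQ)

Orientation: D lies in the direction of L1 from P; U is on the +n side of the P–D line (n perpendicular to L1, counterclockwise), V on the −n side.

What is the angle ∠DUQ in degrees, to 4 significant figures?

8.224°

The slot axis is L1's direction at 42.8°, so u = (cos 42.8°, sin 42.8°) = (0.7337, 0.6794) and n = (−sin 42.8°, cos 42.8°) = (-0.6794, 0.7337). P is at the origin and D lies 39.7 along u from P, so D = 39.7·u = (29.13, 26.97). Tangency of A1 to both parallel lines with radius 6.0 puts U and V at P ± 6.0·n: U = (-4.077, 4.402), V = (4.077, -4.402). Equal radii place T and Q the same way about D: T = D + 6.0·n = (25.05, 31.38), Q = D − 6.0·n = (33.21, 22.57). Then cos ∠DUQ = UD·UQ / (|UD||UQ|), giving 8.224°.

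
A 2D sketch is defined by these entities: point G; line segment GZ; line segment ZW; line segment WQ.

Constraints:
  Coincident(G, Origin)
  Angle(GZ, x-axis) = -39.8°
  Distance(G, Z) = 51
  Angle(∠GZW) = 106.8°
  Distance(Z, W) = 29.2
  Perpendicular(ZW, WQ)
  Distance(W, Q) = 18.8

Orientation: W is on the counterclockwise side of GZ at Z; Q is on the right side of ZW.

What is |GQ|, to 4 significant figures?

80.65

∠GZW = 106.8°, so ZW runs at -39.8° + (180° − 106.8°) = 33.40° from the x-axis; with |ZW| = 29.2, W = Z + 29.2·(cos 33.40°, sin 33.40°) = (63.56, -16.57). The perpendicularity gives WQ at right angles to ZW; with |WQ| = 18.8 on the right of ZW, Q = W + 18.8·(0.5505, -0.8348) = (73.91, -32.27). Then |GQ| = |Q − G| = 80.65.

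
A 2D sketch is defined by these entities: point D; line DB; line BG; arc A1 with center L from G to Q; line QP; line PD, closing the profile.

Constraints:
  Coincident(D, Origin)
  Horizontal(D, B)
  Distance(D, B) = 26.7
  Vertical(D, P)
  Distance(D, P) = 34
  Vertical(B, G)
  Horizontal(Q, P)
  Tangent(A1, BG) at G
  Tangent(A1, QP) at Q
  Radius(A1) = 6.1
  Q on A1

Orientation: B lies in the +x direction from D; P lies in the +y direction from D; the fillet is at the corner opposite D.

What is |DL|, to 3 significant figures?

34.7

D is at the origin; D and B share the same y with |DB| = 26.7 and B on the +x side, so B = (26.7, 0.00). D and P share the same x with |DP| = 34.0 and P on the +y side, so P = (0.00, 34.0). The virtual corner opposite D is at (26.7, 34.0). A1 meets BG tangentially, so LG is at right angles to BG and the tangent condition forces LQ to be normal to QP, with radius 6.1, so the center L sits 6.1 in from both sides at L = (20.6, 27.9). Then |DL| = |L − D| = 34.7.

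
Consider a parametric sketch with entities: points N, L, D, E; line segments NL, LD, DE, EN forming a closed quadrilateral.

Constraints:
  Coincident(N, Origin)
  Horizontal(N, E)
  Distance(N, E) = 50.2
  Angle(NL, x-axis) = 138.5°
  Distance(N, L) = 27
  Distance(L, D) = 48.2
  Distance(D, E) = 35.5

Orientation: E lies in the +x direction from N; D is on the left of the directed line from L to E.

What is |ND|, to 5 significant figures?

38.244

N is at the origin; N and E share the same y with |NE| = 50.2 and E in +x, so E = (50.2, 0). NL runs at 138.5° with |NL| = 27.0, so L = (-20.222, 17.891). D is determined by |LD| = 48.2 and |DE| = 35.5 together: it lies at the intersection of circle(L, 48.2) and circle(E, 35.5). With |LE| = 72.659, the foot of the radical line on LE is 43.644 from L and the perpendicular offset is √(48.2² − 43.644²) = 20.455. Taking the left-of-LE solution: D = (27.115, 26.969).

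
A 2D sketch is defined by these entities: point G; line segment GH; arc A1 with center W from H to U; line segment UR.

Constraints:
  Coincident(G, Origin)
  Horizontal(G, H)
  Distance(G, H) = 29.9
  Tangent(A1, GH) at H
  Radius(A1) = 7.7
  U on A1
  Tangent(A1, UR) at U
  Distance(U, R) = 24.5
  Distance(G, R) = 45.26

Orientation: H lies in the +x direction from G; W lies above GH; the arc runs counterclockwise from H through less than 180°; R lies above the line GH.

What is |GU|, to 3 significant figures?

38.6

G is at the origin; GH is horizontal with |GH| = 29.9 and H on the +x side, so H = (29.9, 0.00). The tangent condition forces WH to be normal to GH, so W = H + (0, 7.7) = (29.9, 7.70). Since WU ⟂ UR (tangency), |WR| = √(7.7² + 24.5²) = 25.7 regardless of where U sits on A1. So R lies on both circle(G, 45.26) and circle(W, 25.7); the above-GH intersection is R = (30.6, 33.4). U is the foot of the tangent from R: U = (37.3, 9.82).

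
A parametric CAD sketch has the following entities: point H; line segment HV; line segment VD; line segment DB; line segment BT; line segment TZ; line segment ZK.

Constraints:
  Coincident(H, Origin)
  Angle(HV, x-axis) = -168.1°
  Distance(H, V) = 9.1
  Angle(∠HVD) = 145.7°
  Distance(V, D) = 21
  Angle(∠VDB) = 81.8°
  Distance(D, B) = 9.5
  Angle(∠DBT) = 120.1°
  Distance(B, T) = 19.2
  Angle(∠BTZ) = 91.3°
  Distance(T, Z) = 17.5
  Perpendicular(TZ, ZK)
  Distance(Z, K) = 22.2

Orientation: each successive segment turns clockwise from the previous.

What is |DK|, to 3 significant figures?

10.0

H is at the origin; HV runs at -168.1° with length 9.1, so V = (-8.90, -1.88). ∠HVD = 145.7° gives VD at 158° from the x-axis; with |VD| = 21.0, D = (-28.3, 6.13). ∠VDB = 81.8° gives DB at 59.4° from the x-axis; with |DB| = 9.5, B = (-23.5, 14.3). ∠DBT = 120.1° gives BT at -0.500° from the x-axis; with |BT| = 19.2, T = (-4.28, 14.1). ∠BTZ = 91.3° gives TZ at -89.2° from the x-axis; with |TZ| = 17.5, Z = (-4.04, -3.36). TZ is perpendicular to ZK, so ZK runs at -179°; with |ZK| = 22.2, K = (-26.2, -3.67). Then |DK| = |K − D| = 10.0.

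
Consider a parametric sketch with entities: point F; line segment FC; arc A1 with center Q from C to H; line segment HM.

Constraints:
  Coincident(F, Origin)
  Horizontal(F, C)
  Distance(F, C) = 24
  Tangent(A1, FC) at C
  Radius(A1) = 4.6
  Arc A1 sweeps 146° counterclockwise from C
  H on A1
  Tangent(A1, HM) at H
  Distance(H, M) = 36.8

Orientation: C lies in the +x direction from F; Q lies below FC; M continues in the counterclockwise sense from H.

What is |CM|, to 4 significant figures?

40.26

On A1, C sits at bearing 90° from Q; a 146° counterclockwise sweep puts H at bearing 236°, so H = Q + 4.6·(cos 236°, sin 236°) = (21.43, -8.414). A1 meets HM tangentially, so QH is at right angles to HM, so HM runs along (−sin 236°, cos 236°); with |HM| = 36.8, M = (51.94, -28.99). Then |CM| = |M − C| = 40.26.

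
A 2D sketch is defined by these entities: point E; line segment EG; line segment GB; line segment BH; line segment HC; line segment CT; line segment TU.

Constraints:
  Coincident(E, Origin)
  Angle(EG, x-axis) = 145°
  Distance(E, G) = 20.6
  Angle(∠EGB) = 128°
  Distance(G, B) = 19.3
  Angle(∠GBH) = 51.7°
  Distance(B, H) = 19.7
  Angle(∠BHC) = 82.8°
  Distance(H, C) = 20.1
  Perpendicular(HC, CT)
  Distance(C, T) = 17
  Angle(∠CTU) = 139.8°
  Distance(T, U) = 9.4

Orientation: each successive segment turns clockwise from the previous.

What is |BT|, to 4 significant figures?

17.81

E is at the origin; EG runs at 145.0° with length 20.6, so G = (-16.87, 11.82). ∠EGB = 128.0° gives GB at 93.00° from the x-axis; with |GB| = 19.3, B = (-17.88, 31.09). ∠GBH = 51.7° gives BH at -35.30° from the x-axis; with |BH| = 19.7, H = (-1.807, 19.71). ∠BHC = 82.8° gives HC at -132.5° from the x-axis; with |HC| = 20.1, C = (-15.39, 4.886). HC is perpendicular to CT, so CT runs at 137.5°; with |CT| = 17.0, T = (-27.92, 16.37). Then |BT| = |T − B| = 17.81.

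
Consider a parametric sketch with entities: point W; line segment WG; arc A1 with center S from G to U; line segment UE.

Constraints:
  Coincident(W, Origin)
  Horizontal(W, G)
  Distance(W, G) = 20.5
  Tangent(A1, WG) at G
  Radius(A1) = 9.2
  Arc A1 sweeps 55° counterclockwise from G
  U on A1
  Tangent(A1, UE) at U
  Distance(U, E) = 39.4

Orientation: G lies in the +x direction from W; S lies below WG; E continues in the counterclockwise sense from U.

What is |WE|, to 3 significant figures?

37.5

On A1, G sits at bearing 90° from S; a 55° counterclockwise sweep puts U at bearing 145°, so U = S + 9.2·(cos 145°, sin 145°) = (13.0, -3.92). Since A1 is tangent to UE there, SU ⟂ UE, so UE runs along (−sin 145°, cos 145°); with |UE| = 39.4, E = (-9.64, -36.2). Then |WE| = |E − W| = 37.5.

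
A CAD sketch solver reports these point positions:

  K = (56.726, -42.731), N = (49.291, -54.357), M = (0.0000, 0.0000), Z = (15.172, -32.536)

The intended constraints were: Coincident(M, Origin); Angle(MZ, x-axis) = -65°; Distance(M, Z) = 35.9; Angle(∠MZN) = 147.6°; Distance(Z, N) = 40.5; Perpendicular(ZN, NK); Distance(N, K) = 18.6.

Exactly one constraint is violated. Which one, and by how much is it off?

Distance(N, K) = 18.6 — off by 4.80.

M = (0.00, 0.00) ✓; MZ at -65.00° ✓; |MZ| = 35.90 ✓; ∠MZN = 147.6° ✓; |ZN| = 40.50 ✓; ∠(ZN, NK) = 90.00° ✓; |NK| = 13.80 ✗.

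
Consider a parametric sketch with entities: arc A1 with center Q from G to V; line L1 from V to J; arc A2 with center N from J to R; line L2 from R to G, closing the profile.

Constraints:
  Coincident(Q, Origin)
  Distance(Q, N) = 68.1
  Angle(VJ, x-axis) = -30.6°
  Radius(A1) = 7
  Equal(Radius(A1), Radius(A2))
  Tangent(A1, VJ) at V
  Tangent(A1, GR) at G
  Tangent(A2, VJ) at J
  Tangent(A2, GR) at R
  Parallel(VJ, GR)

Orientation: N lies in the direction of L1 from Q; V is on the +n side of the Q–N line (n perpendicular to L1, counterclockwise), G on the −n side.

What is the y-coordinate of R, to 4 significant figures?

-40.69

Tangency of A1 to both parallel lines with radius 7.0 puts V and G at Q ± 7.0·n: V = (3.563, 6.025), G = (-3.563, -6.025). Equal radii place J and R the same way about N: J = N + 7.0·n = (62.18, -28.64), R = N − 7.0·n = (55.05, -40.69). So R.y = -40.69.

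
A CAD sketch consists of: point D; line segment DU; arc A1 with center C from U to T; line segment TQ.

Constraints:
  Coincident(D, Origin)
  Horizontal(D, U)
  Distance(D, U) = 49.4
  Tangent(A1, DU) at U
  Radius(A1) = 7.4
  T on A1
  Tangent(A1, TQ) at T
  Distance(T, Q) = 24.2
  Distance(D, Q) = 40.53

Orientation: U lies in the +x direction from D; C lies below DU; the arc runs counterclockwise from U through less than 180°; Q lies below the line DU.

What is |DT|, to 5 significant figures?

43.031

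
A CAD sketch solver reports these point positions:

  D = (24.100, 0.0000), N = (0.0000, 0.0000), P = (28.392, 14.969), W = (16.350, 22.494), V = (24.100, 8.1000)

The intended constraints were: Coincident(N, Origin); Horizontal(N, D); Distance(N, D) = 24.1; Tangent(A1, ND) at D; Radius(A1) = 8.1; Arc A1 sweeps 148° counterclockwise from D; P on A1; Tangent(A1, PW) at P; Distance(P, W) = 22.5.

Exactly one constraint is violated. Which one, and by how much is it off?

Distance(P, W) = 22.5 — off by 8.30.

N = (0.00, 0.00) ✓; N.y = 0.00, D.y = 0.00 ✓; |ND| = 24.10 ✓; ∠(VD, DN) = 90.00° ✓; |VD| = 8.100 ✓; bearing(V→P) − bearing(V→D) = 148.0° ✓; |VP| = 8.100 ✓; ∠(VP, PW) = 90.00° ✓; |PW| = 14.20 ✗.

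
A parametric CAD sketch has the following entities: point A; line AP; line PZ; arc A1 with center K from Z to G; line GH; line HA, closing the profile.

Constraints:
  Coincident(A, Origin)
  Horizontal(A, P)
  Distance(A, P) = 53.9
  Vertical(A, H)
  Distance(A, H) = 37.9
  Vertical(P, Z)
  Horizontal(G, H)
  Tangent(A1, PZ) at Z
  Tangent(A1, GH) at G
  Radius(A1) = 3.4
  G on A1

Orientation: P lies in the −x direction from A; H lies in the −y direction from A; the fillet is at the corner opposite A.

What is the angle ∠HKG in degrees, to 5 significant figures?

86.148°

The virtual corner opposite A is at (-53.900, -37.900). Since A1 is tangent to PZ there, KZ ⟂ PZ and A1 meets GH tangentially, so KG is at right angles to GH, with radius 3.4, so the center K sits 3.4 in from both sides at K = (-50.500, -34.500). That places the tangent points at Z = (-53.900, -34.500) on PZ and G = (-50.500, -37.900) on GH. Then cos ∠HKG = KH·KG / (|KH||KG|), giving 86.148°.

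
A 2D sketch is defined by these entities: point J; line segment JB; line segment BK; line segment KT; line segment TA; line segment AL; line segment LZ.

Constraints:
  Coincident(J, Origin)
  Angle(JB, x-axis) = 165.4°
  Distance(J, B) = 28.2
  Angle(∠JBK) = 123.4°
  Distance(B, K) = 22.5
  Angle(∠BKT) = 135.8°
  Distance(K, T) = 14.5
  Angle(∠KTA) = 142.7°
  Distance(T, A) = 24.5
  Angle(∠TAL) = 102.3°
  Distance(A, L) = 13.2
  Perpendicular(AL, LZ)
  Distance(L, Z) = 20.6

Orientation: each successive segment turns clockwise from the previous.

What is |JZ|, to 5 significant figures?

32.604

∠TAL = 102.3° gives AL at -50.400° from the x-axis; with |AL| = 13.2, L = (1.8643, 42.572). AL ⟂ LZ, so LZ runs at -140.40°; with |LZ| = 20.6, Z = (-14.008, 29.442). Then |JZ| = |Z − J| = 32.604.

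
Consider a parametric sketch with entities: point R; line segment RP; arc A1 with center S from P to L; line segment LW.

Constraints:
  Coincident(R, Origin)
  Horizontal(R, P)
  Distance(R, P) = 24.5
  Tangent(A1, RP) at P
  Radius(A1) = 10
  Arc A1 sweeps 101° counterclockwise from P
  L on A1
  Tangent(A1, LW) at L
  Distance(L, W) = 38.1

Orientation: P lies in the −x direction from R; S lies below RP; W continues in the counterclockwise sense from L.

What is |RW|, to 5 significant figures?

56.239

R is at the origin; R and P share the same y with |RP| = 24.5 and P on the −x side, so P = (-24.500, 0.0000). The tangent condition forces SP to be normal to RP, so S = P + (0, -10) = (-24.500, -10.000). On A1, P sits at bearing 90° from S; a 101° counterclockwise sweep puts L at bearing 191°, so L = S + 10.0·(cos 191°, sin 191°) = (-34.316, -11.908). A1 meets LW tangentially, so SL is at right angles to LW, so LW runs along (−sin 191°, cos 191°); with |LW| = 38.1, W = (-27.046, -49.308). Then |RW| = |W − R| = 56.239.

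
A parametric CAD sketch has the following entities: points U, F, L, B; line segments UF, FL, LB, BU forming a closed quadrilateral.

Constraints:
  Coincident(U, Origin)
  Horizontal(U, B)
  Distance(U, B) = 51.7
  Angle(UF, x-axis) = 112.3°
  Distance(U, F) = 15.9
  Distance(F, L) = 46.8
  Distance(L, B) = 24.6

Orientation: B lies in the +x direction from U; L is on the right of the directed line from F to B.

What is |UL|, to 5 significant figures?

34.058

Checks: |FL| = 46.80 ✓; |LB| = 24.60 ✓.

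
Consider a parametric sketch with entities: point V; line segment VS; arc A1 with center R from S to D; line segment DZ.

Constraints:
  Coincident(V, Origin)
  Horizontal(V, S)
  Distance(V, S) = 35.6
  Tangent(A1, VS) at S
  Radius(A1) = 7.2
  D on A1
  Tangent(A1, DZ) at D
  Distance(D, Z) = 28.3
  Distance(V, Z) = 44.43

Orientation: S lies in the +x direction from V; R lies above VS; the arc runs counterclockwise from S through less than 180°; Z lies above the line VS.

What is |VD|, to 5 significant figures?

43.170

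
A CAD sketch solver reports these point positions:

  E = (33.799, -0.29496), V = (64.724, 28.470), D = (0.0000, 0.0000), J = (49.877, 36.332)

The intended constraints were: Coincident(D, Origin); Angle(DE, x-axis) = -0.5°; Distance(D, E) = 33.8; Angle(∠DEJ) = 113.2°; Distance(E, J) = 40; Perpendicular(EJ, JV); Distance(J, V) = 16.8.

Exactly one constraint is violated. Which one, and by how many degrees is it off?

Perpendicular(EJ, JV) — off by 4.20°.

D = (0.00, 0.00) ✓; DE at -0.5000° ✓; |DE| = 33.80 ✓; ∠DEJ = 113.2° ✓; |EJ| = 40.00 ✓; ∠(EJ, JV) = 94.20° ✗; |JV| = 16.80 ✓.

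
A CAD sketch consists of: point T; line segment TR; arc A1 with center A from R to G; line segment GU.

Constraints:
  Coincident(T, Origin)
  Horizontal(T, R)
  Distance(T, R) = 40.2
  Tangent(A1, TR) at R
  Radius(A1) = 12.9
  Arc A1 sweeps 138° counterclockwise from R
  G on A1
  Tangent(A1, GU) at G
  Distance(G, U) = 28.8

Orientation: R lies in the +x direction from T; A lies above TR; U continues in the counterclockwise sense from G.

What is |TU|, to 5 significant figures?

49.961

T is at the origin; TR is horizontal with |TR| = 40.2 and R on the +x side, so R = (40.200, 0.0000). The tangent condition forces AR to be normal to TR, so A = R + (0, 12.9) = (40.200, 12.900). On A1, R sits at bearing -90° from A; a 138° counterclockwise sweep puts G at bearing 48°, so G = A + 12.9·(cos 48°, sin 48°) = (48.832, 22.487). Tangency of A1 to GU means the radius AG is perpendicular to GU, so GU runs along (−sin 48°, cos 48°); with |GU| = 28.8, U = (27.429, 41.758). Then |TU| = |U − T| = 49.961.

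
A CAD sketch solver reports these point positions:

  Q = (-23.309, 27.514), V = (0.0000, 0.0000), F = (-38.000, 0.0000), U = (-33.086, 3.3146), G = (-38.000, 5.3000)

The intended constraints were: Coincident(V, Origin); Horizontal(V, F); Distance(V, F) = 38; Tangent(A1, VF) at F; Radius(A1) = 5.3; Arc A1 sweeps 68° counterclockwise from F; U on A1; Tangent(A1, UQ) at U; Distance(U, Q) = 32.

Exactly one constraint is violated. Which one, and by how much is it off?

Distance(U, Q) = 32 — off by 5.90.

V = (0.00, 0.00) ✓; V.y = 0.00, F.y = 0.00 ✓; |VF| = 38.00 ✓; ∠(GF, FV) = 90.00° ✓; |GF| = 5.300 ✓; bearing(G→U) − bearing(G→F) = 68.00° ✓; |GU| = 5.300 ✓; ∠(GU, UQ) = 90.00° ✓; |UQ| = 26.10 ✗.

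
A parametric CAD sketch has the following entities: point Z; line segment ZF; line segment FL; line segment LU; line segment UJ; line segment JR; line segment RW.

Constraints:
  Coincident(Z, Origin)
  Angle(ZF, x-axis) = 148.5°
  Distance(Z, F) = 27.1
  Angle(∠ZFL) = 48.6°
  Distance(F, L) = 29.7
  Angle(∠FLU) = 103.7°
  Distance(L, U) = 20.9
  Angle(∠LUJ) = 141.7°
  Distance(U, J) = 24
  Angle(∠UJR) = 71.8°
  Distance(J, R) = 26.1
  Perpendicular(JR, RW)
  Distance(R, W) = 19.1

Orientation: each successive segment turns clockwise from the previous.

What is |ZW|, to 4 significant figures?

9.965

Z is at the origin; ZF runs at 148.5° with length 27.1, so F = (-23.11, 14.16). ∠ZFL = 48.6° gives FL at 17.10° from the x-axis; with |FL| = 29.7, L = (5.281, 22.89). ∠FLU = 103.7° gives LU at -59.20° from the x-axis; with |LU| = 20.9, U = (15.98, 4.940). ∠LUJ = 141.7° gives UJ at -97.50° from the x-axis; with |UJ| = 24.0, J = (12.85, -18.85). ∠UJR = 71.8° gives JR at 154.3° from the x-axis; with |JR| = 26.1, R = (-10.67, -7.536). The perpendicularity gives RW at right angles to JR, so RW runs at 64.30°; with |RW| = 19.1, W = (-2.386, 9.675). Then |ZW| = |W − Z| = 9.965.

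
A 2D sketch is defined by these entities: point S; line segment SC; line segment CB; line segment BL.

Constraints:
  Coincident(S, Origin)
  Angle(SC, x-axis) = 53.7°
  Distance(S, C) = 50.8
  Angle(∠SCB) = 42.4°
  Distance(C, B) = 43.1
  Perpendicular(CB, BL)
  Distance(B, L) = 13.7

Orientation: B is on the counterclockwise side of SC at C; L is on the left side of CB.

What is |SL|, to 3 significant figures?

21.3

S is at the origin; SC runs at 53.7° with length 50.8, so C = 50.8·(cos 53.7°, sin 53.7°) = (30.1, 40.9). ∠SCB = 42.4°, so CB runs at 53.7° + (180° − 42.4°) = 191° from the x-axis; with |CB| = 43.1, B = C + 43.1·(cos 191°, sin 191°) = (-12.2, 32.5). The perpendicularity gives BL at right angles to CB; with |BL| = 13.7 on the left of CB, L = B + 13.7·(0.196, -0.981) = (-9.51, 19.1). Then |SL| = |L − S| = 21.3.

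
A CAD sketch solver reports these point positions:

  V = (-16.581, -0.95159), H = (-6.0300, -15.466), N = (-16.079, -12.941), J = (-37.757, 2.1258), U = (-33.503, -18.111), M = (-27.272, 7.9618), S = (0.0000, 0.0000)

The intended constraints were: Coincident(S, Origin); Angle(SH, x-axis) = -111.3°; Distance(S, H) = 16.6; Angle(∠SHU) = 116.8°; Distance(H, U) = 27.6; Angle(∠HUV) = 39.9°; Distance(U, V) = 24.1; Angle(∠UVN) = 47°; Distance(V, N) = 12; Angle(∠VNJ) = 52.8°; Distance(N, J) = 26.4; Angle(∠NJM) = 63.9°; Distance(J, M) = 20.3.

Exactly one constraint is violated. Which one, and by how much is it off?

Distance(J, M) = 20.3 — off by 8.30.

S = (0.00, 0.00) ✓; SH at -111.3° ✓; |SH| = 16.60 ✓; ∠SHU = 116.8° ✓; |HU| = 27.60 ✓; ∠HUV = 39.90° ✓; |UV| = 24.10 ✓; ∠UVN = 47.00° ✓; |VN| = 12.00 ✓; ∠VNJ = 52.80° ✓; |NJ| = 26.40 ✓; ∠NJM = 63.90° ✓; |JM| = 12.00 ✗.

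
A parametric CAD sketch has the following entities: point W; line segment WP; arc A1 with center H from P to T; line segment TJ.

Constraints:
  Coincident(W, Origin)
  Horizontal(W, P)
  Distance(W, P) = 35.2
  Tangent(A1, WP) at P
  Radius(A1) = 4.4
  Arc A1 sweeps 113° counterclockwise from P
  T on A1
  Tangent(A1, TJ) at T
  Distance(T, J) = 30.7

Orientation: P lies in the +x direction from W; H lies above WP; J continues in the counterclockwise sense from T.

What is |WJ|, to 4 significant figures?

43.87

On A1, P sits at bearing -90° from H; a 113° counterclockwise sweep puts T at bearing 23°, so T = H + 4.4·(cos 23°, sin 23°) = (39.25, 6.119). Since A1 is tangent to TJ there, HT ⟂ TJ, so TJ runs along (−sin 23°, cos 23°); with |TJ| = 30.7, J = (27.25, 34.38). Then |WJ| = |J − W| = 43.87.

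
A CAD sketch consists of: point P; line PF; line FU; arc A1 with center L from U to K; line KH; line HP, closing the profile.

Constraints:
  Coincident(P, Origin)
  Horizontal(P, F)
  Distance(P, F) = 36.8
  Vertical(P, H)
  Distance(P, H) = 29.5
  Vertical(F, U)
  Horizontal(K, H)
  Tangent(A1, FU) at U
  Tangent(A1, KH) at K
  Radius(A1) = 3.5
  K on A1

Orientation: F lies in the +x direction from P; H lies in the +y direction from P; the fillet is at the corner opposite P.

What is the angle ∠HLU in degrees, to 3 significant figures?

174°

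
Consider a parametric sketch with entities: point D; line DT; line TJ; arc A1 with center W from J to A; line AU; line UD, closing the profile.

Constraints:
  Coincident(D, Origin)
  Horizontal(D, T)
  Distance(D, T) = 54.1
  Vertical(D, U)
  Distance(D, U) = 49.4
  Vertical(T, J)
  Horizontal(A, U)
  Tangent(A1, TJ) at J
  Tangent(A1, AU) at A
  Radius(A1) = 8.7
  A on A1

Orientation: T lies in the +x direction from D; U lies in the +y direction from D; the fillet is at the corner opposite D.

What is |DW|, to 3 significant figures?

61.0

D is at the origin; D and T share the same y with |DT| = 54.1 and T on the +x side, so T = (54.1, 0.00). D and U share the same x with |DU| = 49.4 and U on the +y side, so U = (0.00, 49.4). The virtual corner opposite D is at (54.1, 49.4). The tangent condition forces WJ to be normal to TJ and the tangent condition forces WA to be normal to AU, with radius 8.7, so the center W sits 8.7 in from both sides at W = (45.4, 40.7). Then |DW| = |W − D| = 61.0.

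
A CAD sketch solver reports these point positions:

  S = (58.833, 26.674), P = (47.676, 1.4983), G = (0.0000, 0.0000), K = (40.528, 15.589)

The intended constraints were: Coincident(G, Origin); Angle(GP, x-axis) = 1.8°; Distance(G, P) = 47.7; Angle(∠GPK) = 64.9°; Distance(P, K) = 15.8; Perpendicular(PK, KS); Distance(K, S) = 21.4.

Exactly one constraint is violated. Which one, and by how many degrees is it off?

Perpendicular(PK, KS) — off by 4.30°.

G = (0.00, 0.00) ✓; GP at 1.800° ✓; |GP| = 47.70 ✓; ∠GPK = 64.90° ✓; |PK| = 15.80 ✓; ∠(PK, KS) = 85.70° ✗; |KS| = 21.40 ✓.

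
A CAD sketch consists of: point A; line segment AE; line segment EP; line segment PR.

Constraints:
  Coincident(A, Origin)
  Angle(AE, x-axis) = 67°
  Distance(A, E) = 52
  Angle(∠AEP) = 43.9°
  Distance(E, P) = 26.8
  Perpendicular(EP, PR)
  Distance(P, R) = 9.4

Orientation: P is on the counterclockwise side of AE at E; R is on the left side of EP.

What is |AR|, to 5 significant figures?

28.713

∠AEP = 43.9°, so EP runs at 67.0° + (180° − 43.9°) = 203.10° from the x-axis; with |EP| = 26.8, P = E + 26.8·(cos 203.10°, sin 203.10°) = (-4.3332, 37.352). EP is perpendicular to PR; with |PR| = 9.4 on the left of EP, R = P + 9.4·(0.39234, -0.91982) = (-0.64523, 28.705). Then |AR| = |R − A| = 28.713.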